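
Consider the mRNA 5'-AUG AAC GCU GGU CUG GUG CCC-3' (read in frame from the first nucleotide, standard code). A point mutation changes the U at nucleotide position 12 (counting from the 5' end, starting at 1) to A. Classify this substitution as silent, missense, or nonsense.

Position 12 falls in codon 4: GGU → Gly.
After the substitution the codon is GGA → Gly.
Both encode Gly, so the change is synonymous.

silent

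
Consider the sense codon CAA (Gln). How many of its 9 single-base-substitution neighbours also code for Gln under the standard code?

Position 1: none → 0 synonymous.
Position 2: none → 0 synonymous.
Position 3: CAG → 1 synonymous.
Total: 0 + 0 + 1 = 1.

1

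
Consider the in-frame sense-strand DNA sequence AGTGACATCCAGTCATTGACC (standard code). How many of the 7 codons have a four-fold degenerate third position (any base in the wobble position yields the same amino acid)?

2

Codon 1 AGT (Ser): third position 2-fold.
Codon 2 GAC (Asp): third position 2-fold.
Codon 3 ATC (Ile): third position 3-fold.
Codon 4 CAG (Gln): third position 2-fold.
Codon 5 TCA (Ser): third position 4-fold.
Codon 6 TTG (Leu): third position 2-fold.
Codon 7 ACC (Thr): third position 4-fold.
Four-fold degenerate third positions: 2.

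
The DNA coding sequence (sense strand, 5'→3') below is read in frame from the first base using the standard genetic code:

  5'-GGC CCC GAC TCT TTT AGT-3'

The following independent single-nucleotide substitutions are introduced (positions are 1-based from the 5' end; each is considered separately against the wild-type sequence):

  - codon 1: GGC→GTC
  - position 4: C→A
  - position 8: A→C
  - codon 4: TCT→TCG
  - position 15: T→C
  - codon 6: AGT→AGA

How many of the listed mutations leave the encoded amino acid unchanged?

Codon 1: GGC (Gly) → GTC (Val) — missense.
Codon 2: CCC (Pro) → ACC (Thr) — missense.
Codon 3: GAC (Asp) → GCC (Ala) — missense.
Codon 4: TCT (Ser) → TCG (Ser) — synonymous.
Codon 5: TTT (Phe) → TTC (Phe) — synonymous.
Codon 6: AGT (Ser) → AGA (Arg) — missense.
Synonymous: 2 of 6.

2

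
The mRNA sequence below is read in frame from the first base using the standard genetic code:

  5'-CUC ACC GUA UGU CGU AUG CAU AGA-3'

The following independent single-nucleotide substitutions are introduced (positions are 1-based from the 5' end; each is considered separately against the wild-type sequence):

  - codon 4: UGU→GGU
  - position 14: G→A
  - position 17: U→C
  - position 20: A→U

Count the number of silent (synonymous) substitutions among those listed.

0

Codon 4: UGU (Cys) → GGU (Gly) — missense.
Codon 5: CGU (Arg) → CAU (His) — missense.
Codon 6: AUG (Met) → ACG (Thr) — missense.
Codon 7: CAU (His) → CUU (Leu) — missense.
Synonymous: 0 of 4.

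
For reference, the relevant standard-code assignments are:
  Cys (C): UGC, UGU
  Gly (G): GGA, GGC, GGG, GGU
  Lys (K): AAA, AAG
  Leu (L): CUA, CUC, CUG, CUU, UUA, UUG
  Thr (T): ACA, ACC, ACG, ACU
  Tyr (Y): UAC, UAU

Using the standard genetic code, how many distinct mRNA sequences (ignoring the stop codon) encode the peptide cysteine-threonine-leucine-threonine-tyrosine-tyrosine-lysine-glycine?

6144

Cys: 2 codons.
Thr: 4 codons.
Leu: 6 codons.
Thr: 4 codons.
Tyr: 2 codons.
Tyr: 2 codons.
Lys: 2 codons.
Gly: 4 codons.
2 × 4 × 6 × 4 × 2 × 2 × 2 × 4 = 6144.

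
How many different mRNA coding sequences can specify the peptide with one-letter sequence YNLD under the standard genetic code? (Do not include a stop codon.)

Tyr: 2 codons.
Asn: 2 codons.
Leu: 6 codons.
Asp: 2 codons.
2 × 2 × 6 × 2 = 48.

48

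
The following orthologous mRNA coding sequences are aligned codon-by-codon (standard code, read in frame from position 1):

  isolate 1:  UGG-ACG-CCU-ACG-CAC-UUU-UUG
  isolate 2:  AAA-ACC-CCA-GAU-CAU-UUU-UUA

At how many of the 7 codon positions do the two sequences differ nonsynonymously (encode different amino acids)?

Codon 1: UGG Trp / AAA Lys — nonsynonymous.
Codon 2: ACG Thr / ACC Thr — synonymous.
Codon 3: CCU Pro / CCA Pro — synonymous.
Codon 4: ACG Thr / GAU Asp — nonsynonymous.
Codon 5: CAC His / CAU His — synonymous.
Codon 6: UUU Phe / UUU Phe — identical.
Codon 7: UUG Leu / UUA Leu — synonymous.
Nonsynonymous differences: 2.

2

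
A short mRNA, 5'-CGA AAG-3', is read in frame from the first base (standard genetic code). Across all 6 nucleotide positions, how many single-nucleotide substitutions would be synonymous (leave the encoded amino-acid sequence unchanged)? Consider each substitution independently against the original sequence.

5

Codon 1 (CGA, Arg): 4 synonymous substitutions.
Codon 2 (AAG, Lys): 1 synonymous substitution.
Total: 4 + 1 = 5.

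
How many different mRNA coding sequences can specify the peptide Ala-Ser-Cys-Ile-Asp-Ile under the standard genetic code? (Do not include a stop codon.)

Ala: 4 codons.
Ser: 6 codons.
Cys: 2 codons.
Ile: 3 codons.
Asp: 2 codons.
Ile: 3 codons.
4 × 6 × 2 × 3 × 2 × 3 = 864.

864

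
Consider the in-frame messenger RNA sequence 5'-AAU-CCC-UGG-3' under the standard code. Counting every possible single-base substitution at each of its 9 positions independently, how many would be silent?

4

Codon 1 (AAU, Asn): 1 synonymous substitution.
Codon 2 (CCC, Pro): 3 synonymous substitutions.
Codon 3 (UGG, Trp): 0 synonymous substitutions.
Total: 1 + 3 + 0 = 4.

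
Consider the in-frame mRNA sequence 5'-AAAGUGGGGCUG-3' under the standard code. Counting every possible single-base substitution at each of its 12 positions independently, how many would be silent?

11

Codon 1 (AAA, Lys): 1 synonymous substitution.
Codon 2 (GUG, Val): 3 synonymous substitutions.
Codon 3 (GGG, Gly): 3 synonymous substitutions.
Codon 4 (CUG, Leu): 4 synonymous substitutions.
Total: 1 + 3 + 3 + 4 = 11.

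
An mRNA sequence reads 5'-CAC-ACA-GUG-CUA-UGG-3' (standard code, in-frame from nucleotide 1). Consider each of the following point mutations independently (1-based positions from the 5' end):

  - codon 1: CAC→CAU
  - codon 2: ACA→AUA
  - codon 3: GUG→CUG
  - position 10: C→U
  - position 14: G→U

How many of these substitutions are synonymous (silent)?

Codon 1: CAC (His) → CAU (His) — synonymous.
Codon 2: ACA (Thr) → AUA (Ile) — missense.
Codon 3: GUG (Val) → CUG (Leu) — missense.
Codon 4: CUA (Leu) → UUA (Leu) — synonymous.
Codon 5: UGG (Trp) → UUG (Leu) — missense.
Synonymous: 2 of 5.

2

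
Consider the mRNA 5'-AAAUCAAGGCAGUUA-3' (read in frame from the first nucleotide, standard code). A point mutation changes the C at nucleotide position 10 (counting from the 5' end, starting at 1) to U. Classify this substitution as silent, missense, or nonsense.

Position 10 falls in codon 4: CAG → Gln.
After the substitution the codon is UAG → Stop.
The new codon is a stop codon, so this is a nonsense mutation.

nonsense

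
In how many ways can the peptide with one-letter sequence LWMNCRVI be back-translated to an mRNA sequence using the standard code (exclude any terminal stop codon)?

1728

Leu: 6 codons.
Trp: 1 codon.
Met: 1 codon.
Asn: 2 codons.
Cys: 2 codons.
Arg: 6 codons.
Val: 4 codons.
Ile: 3 codons.
6 × 1 × 1 × 2 × 2 × 6 × 4 × 3 = 1728.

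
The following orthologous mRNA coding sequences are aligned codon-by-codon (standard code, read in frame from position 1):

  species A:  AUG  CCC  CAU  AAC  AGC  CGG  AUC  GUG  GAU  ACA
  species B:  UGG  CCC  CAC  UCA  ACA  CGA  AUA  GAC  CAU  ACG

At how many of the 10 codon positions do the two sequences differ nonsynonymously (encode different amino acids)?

Codon 1: AUG Met / UGG Trp — nonsynonymous.
Codon 2: CCC Pro / CCC Pro — identical.
Codon 3: CAU His / CAC His — synonymous.
Codon 4: AAC Asn / UCA Ser — nonsynonymous.
Codon 5: AGC Ser / ACA Thr — nonsynonymous.
Codon 6: CGG Arg / CGA Arg — synonymous.
Codon 7: AUC Ile / AUA Ile — synonymous.
Codon 8: GUG Val / GAC Asp — nonsynonymous.
Codon 9: GAU Asp / CAU His — nonsynonymous.
Codon 10: ACA Thr / ACG Thr — synonymous.
Nonsynonymous differences: 5.

5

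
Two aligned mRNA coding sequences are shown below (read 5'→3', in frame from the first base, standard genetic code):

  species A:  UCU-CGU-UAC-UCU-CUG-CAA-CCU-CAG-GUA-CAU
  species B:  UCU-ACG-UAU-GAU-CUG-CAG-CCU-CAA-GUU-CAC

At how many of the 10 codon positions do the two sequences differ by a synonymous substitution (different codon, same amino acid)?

Codon 1: UCU Ser / UCU Ser — identical.
Codon 2: CGU Arg / ACG Thr — nonsynonymous.
Codon 3: UAC Tyr / UAU Tyr — synonymous.
Codon 4: UCU Ser / GAU Asp — nonsynonymous.
Codon 5: CUG Leu / CUG Leu — identical.
Codon 6: CAA Gln / CAG Gln — synonymous.
Codon 7: CCU Pro / CCU Pro — identical.
Codon 8: CAG Gln / CAA Gln — synonymous.
Codon 9: GUA Val / GUU Val — synonymous.
Codon 10: CAU His / CAC His — synonymous.
Synonymous differences: 5.

5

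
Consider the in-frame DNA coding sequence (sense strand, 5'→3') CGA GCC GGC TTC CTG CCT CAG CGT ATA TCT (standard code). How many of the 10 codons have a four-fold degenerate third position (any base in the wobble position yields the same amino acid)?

Codon 1 CGA (Arg): third position 4-fold.
Codon 2 GCC (Ala): third position 4-fold.
Codon 3 GGC (Gly): third position 4-fold.
Codon 4 TTC (Phe): third position 2-fold.
Codon 5 CTG (Leu): third position 4-fold.
Codon 6 CCT (Pro): third position 4-fold.
Codon 7 CAG (Gln): third position 2-fold.
Codon 8 CGT (Arg): third position 4-fold.
Codon 9 ATA (Ile): third position 3-fold.
Codon 10 TCT (Ser): third position 4-fold.
Four-fold degenerate third positions: 7.

7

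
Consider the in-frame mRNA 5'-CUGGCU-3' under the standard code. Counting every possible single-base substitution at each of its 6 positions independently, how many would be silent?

7

Codon 1 (CUG, Leu): 4 synonymous substitutions.
Codon 2 (GCU, Ala): 3 synonymous substitutions.
Total: 4 + 3 = 7.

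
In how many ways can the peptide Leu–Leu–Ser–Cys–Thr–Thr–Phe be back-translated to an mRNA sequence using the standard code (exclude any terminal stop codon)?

Leu: 6 codons.
Leu: 6 codons.
Ser: 6 codons.
Cys: 2 codons.
Thr: 4 codons.
Thr: 4 codons.
Phe: 2 codons.
6 × 6 × 6 × 2 × 4 × 4 × 2 = 13824.

13824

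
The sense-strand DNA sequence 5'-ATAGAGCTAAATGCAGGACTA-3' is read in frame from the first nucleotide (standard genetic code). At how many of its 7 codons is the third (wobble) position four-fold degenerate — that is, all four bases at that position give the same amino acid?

Codon 1 ATA (Ile): third position 3-fold.
Codon 2 GAG (Glu): third position 2-fold.
Codon 3 CTA (Leu): third position 4-fold.
Codon 4 AAT (Asn): third position 2-fold.
Codon 5 GCA (Ala): third position 4-fold.
Codon 6 GGA (Gly): third position 4-fold.
Codon 7 CTA (Leu): third position 4-fold.
Four-fold degenerate third positions: 4.

4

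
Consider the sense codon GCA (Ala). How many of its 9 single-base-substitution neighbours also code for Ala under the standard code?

3

Position 1: none → 0 synonymous.
Position 2: none → 0 synonymous.
Position 3: GCU, GCC, GCG → 3 synonymous.
Total: 0 + 0 + 3 = 3.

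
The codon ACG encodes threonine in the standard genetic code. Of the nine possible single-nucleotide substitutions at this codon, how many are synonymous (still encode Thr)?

Position 1: none → 0 synonymous.
Position 2: none → 0 synonymous.
Position 3: ACT, ACC, ACA → 3 synonymous.
Total: 0 + 0 + 3 = 3.

3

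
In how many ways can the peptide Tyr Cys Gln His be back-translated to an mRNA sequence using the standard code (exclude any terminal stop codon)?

16

Tyr: 2 codons.
Cys: 2 codons.
Gln: 2 codons.
His: 2 codons.
2 × 2 × 2 × 2 = 16.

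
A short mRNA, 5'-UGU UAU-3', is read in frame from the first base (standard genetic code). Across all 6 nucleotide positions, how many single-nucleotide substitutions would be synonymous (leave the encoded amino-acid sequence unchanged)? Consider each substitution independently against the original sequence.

Codon 1 (UGU, Cys): 1 synonymous substitution.
Codon 2 (UAU, Tyr): 1 synonymous substitution.
Total: 1 + 1 = 2.

2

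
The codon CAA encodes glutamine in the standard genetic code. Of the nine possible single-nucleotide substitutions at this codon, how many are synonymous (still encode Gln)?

Position 1: none → 0 synonymous.
Position 2: none → 0 synonymous.
Position 3: CAG → 1 synonymous.
Total: 0 + 0 + 1 = 1.

1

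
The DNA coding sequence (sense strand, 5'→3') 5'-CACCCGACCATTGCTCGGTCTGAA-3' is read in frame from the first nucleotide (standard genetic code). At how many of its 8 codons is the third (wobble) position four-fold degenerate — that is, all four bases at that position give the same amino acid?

5

Codon 1 CAC (His): third position 2-fold.
Codon 2 CCG (Pro): third position 4-fold.
Codon 3 ACC (Thr): third position 4-fold.
Codon 4 ATT (Ile): third position 3-fold.
Codon 5 GCT (Ala): third position 4-fold.
Codon 6 CGG (Arg): third position 4-fold.
Codon 7 TCT (Ser): third position 4-fold.
Codon 8 GAA (Glu): third position 2-fold.
Four-fold degenerate third positions: 5.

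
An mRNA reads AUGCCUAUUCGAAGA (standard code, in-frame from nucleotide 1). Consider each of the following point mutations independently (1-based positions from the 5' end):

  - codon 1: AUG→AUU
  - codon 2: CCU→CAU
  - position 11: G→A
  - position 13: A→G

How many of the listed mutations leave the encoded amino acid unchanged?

0

Codon 1: AUG (Met) → AUU (Ile) — missense.
Codon 2: CCU (Pro) → CAU (His) — missense.
Codon 4: CGA (Arg) → CAA (Gln) — missense.
Codon 5: AGA (Arg) → GGA (Gly) — missense.
Synonymous: 0 of 4.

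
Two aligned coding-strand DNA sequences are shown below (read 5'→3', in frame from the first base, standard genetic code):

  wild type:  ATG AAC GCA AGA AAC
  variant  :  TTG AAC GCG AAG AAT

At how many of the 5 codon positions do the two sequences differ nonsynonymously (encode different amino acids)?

2

Codon 1: ATG Met / TTG Leu — nonsynonymous.
Codon 2: AAC Asn / AAC Asn — identical.
Codon 3: GCA Ala / GCG Ala — synonymous.
Codon 4: AGA Arg / AAG Lys — nonsynonymous.
Codon 5: AAC Asn / AAT Asn — synonymous.
Nonsynonymous differences: 2.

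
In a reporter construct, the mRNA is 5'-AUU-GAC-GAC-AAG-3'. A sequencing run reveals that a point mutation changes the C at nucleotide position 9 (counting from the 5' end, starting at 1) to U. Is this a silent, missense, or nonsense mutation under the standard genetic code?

Position 9 falls in codon 3: GAC → Asp.
After the substitution the codon is GAU → Asp.
Both encode Asp, so the change is synonymous.

silent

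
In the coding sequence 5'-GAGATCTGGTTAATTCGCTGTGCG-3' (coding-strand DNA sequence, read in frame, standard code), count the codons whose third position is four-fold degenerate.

2

Codon 1 GAG (Glu): third position 2-fold.
Codon 2 ATC (Ile): third position 3-fold.
Codon 3 TGG (Trp): third position 1-fold.
Codon 4 TTA (Leu): third position 2-fold.
Codon 5 ATT (Ile): third position 3-fold.
Codon 6 CGC (Arg): third position 4-fold.
Codon 7 TGT (Cys): third position 2-fold.
Codon 8 GCG (Ala): third position 4-fold.
Four-fold degenerate third positions: 2.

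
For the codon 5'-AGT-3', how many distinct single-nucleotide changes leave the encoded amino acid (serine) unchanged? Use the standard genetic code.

Position 1: none → 0 synonymous.
Position 2: none → 0 synonymous.
Position 3: AGC → 1 synonymous.
Total: 0 + 0 + 1 = 1.

1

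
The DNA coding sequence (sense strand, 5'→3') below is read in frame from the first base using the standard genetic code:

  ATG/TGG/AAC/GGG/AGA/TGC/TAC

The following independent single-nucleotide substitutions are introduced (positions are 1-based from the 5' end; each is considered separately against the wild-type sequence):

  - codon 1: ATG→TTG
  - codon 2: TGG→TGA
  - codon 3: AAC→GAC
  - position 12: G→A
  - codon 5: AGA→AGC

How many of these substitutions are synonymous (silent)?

1

Codon 1: ATG (Met) → TTG (Leu) — missense.
Codon 2: TGG (Trp) → TGA (Stop) — nonsense.
Codon 3: AAC (Asn) → GAC (Asp) — missense.
Codon 4: GGG (Gly) → GGA (Gly) — synonymous.
Codon 5: AGA (Arg) → AGC (Ser) — missense.
Synonymous: 1 of 5.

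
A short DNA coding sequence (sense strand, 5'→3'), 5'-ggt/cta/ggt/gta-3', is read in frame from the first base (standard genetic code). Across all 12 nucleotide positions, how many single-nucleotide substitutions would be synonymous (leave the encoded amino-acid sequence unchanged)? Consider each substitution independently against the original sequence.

13

Codon 1 (GGT, Gly): 3 synonymous substitutions.
Codon 2 (CTA, Leu): 4 synonymous substitutions.
Codon 3 (GGT, Gly): 3 synonymous substitutions.
Codon 4 (GTA, Val): 3 synonymous substitutions.
Total: 3 + 4 + 3 + 3 = 13.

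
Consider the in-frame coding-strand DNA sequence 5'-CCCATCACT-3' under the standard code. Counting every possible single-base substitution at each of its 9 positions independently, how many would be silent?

8

Codon 1 (CCC, Pro): 3 synonymous substitutions.
Codon 2 (ATC, Ile): 2 synonymous substitutions.
Codon 3 (ACT, Thr): 3 synonymous substitutions.
Total: 3 + 2 + 3 = 8.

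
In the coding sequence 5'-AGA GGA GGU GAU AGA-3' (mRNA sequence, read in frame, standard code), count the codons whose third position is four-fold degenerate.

2

Codon 1 AGA (Arg): third position 2-fold.
Codon 2 GGA (Gly): third position 4-fold.
Codon 3 GGU (Gly): third position 4-fold.
Codon 4 GAU (Asp): third position 2-fold.
Codon 5 AGA (Arg): third position 2-fold.
Four-fold degenerate third positions: 2.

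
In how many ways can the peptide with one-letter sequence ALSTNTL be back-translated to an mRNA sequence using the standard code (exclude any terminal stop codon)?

27648

Ala: 4 codons.
Leu: 6 codons.
Ser: 6 codons.
Thr: 4 codons.
Asn: 2 codons.
Thr: 4 codons.
Leu: 6 codons.
4 × 6 × 6 × 4 × 2 × 4 × 6 = 27648.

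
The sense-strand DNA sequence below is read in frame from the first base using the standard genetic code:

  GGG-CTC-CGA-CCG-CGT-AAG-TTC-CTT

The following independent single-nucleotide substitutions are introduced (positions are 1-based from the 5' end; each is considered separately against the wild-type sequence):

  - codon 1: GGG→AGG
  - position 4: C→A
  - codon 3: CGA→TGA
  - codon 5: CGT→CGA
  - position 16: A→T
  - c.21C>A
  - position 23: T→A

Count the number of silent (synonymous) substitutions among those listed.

1

Codon 1: GGG (Gly) → AGG (Arg) — missense.
Codon 2: CTC (Leu) → ATC (Ile) — missense.
Codon 3: CGA (Arg) → TGA (Stop) — nonsense.
Codon 5: CGT (Arg) → CGA (Arg) — synonymous.
Codon 6: AAG (Lys) → TAG (Stop) — nonsense.
Codon 7: TTC (Phe) → TTA (Leu) — missense.
Codon 8: CTT (Leu) → CAT (His) — missense.
Synonymous: 1 of 7.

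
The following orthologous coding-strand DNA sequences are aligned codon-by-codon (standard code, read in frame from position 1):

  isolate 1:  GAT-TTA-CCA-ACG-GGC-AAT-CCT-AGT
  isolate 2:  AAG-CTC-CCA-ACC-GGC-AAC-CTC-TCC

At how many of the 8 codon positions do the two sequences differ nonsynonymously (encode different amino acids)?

Codon 1: GAT Asp / AAG Lys — nonsynonymous.
Codon 2: TTA Leu / CTC Leu — synonymous.
Codon 3: CCA Pro / CCA Pro — identical.
Codon 4: ACG Thr / ACC Thr — synonymous.
Codon 5: GGC Gly / GGC Gly — identical.
Codon 6: AAT Asn / AAC Asn — synonymous.
Codon 7: CCT Pro / CTC Leu — nonsynonymous.
Codon 8: AGT Ser / TCC Ser — synonymous.
Nonsynonymous differences: 2.

2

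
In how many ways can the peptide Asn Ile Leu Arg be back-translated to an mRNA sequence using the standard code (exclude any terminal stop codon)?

216

Asn: 2 codons.
Ile: 3 codons.
Leu: 6 codons.
Arg: 6 codons.
2 × 3 × 6 × 6 = 216.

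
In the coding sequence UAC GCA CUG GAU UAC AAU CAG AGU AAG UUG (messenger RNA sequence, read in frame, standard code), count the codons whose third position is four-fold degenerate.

2

Codon 1 UAC (Tyr): third position 2-fold.
Codon 2 GCA (Ala): third position 4-fold.
Codon 3 CUG (Leu): third position 4-fold.
Codon 4 GAU (Asp): third position 2-fold.
Codon 5 UAC (Tyr): third position 2-fold.
Codon 6 AAU (Asn): third position 2-fold.
Codon 7 CAG (Gln): third position 2-fold.
Codon 8 AGU (Ser): third position 2-fold.
Codon 9 AAG (Lys): third position 2-fold.
Codon 10 UUG (Leu): third position 2-fold.
Four-fold degenerate third positions: 2.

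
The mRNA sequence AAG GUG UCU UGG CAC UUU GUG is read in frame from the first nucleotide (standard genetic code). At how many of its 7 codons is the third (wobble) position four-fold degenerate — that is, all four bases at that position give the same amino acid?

Codon 1 AAG (Lys): third position 2-fold.
Codon 2 GUG (Val): third position 4-fold.
Codon 3 UCU (Ser): third position 4-fold.
Codon 4 UGG (Trp): third position 1-fold.
Codon 5 CAC (His): third position 2-fold.
Codon 6 UUU (Phe): third position 2-fold.
Codon 7 GUG (Val): third position 4-fold.
Four-fold degenerate third positions: 3.

3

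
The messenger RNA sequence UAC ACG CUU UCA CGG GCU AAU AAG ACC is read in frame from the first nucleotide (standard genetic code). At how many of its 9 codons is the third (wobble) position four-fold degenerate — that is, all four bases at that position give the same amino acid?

6

Codon 1 UAC (Tyr): third position 2-fold.
Codon 2 ACG (Thr): third position 4-fold.
Codon 3 CUU (Leu): third position 4-fold.
Codon 4 UCA (Ser): third position 4-fold.
Codon 5 CGG (Arg): third position 4-fold.
Codon 6 GCU (Ala): third position 4-fold.
Codon 7 AAU (Asn): third position 2-fold.
Codon 8 AAG (Lys): third position 2-fold.
Codon 9 ACC (Thr): third position 4-fold.
Four-fold degenerate third positions: 6.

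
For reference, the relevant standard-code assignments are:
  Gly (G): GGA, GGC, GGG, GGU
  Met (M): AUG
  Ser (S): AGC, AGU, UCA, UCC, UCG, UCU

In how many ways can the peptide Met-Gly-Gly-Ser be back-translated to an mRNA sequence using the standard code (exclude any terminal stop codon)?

96

Met: 1 codon.
Gly: 4 codons.
Gly: 4 codons.
Ser: 6 codons.
1 × 4 × 4 × 6 = 96.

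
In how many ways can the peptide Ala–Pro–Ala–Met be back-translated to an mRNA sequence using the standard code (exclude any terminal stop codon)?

Ala: 4 codons.
Pro: 4 codons.
Ala: 4 codons.
Met: 1 codon.
4 × 4 × 4 × 1 = 64.

64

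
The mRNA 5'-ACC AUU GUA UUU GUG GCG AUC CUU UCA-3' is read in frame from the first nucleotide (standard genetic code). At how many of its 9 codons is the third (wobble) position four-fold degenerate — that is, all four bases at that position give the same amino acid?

6

Codon 1 ACC (Thr): third position 4-fold.
Codon 2 AUU (Ile): third position 3-fold.
Codon 3 GUA (Val): third position 4-fold.
Codon 4 UUU (Phe): third position 2-fold.
Codon 5 GUG (Val): third position 4-fold.
Codon 6 GCG (Ala): third position 4-fold.
Codon 7 AUC (Ile): third position 3-fold.
Codon 8 CUU (Leu): third position 4-fold.
Codon 9 UCA (Ser): third position 4-fold.
Four-fold degenerate third positions: 6.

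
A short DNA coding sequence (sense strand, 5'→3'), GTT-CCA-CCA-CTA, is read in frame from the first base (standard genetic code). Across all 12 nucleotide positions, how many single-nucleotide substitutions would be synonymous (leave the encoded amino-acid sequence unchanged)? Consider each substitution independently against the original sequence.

Codon 1 (GTT, Val): 3 synonymous substitutions.
Codon 2 (CCA, Pro): 3 synonymous substitutions.
Codon 3 (CCA, Pro): 3 synonymous substitutions.
Codon 4 (CTA, Leu): 4 synonymous substitutions.
Total: 3 + 3 + 3 + 4 = 13.

13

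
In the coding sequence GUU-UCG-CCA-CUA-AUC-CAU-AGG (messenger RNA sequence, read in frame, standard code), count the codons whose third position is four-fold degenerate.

Codon 1 GUU (Val): third position 4-fold.
Codon 2 UCG (Ser): third position 4-fold.
Codon 3 CCA (Pro): third position 4-fold.
Codon 4 CUA (Leu): third position 4-fold.
Codon 5 AUC (Ile): third position 3-fold.
Codon 6 CAU (His): third position 2-fold.
Codon 7 AGG (Arg): third position 2-fold.
Four-fold degenerate third positions: 4.

4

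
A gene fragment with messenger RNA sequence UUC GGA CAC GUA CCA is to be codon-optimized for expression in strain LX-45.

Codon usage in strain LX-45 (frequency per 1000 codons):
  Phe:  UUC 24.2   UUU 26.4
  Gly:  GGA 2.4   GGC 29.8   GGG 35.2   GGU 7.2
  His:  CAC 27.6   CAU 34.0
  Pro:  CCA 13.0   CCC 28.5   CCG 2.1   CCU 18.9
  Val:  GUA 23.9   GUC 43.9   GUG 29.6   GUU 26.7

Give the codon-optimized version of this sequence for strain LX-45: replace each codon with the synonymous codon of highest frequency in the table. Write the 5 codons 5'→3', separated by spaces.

Codon 1 (Phe): best is UUU at 26.4.
Codon 2 (Gly): best is GGG at 35.2.
Codon 3 (His): best is CAU at 34.0.
Codon 4 (Val): best is GUC at 43.9.
Codon 5 (Pro): best is CCC at 28.5.

UUU GGG CAU GUC CCC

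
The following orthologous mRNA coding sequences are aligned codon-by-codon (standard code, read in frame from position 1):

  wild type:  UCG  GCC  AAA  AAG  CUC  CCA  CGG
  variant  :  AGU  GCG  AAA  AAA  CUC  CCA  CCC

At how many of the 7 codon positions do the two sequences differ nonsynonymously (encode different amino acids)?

Codon 1: UCG Ser / AGU Ser — synonymous.
Codon 2: GCC Ala / GCG Ala — synonymous.
Codon 3: AAA Lys / AAA Lys — identical.
Codon 4: AAG Lys / AAA Lys — synonymous.
Codon 5: CUC Leu / CUC Leu — identical.
Codon 6: CCA Pro / CCA Pro — identical.
Codon 7: CGG Arg / CCC Pro — nonsynonymous.
Nonsynonymous differences: 1.

1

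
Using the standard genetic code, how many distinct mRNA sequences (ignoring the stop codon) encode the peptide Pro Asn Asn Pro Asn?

128

Pro: 4 codons.
Asn: 2 codons.
Asn: 2 codons.
Pro: 4 codons.
Asn: 2 codons.
4 × 2 × 2 × 4 × 2 = 128.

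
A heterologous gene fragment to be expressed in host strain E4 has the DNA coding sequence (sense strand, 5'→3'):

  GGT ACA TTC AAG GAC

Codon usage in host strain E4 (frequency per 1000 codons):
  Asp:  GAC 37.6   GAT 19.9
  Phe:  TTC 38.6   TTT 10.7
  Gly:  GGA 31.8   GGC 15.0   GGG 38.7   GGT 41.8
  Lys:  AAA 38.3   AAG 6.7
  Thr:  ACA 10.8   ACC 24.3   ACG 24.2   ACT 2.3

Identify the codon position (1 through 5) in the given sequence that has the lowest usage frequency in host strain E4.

4

Codon 1 GGT (Gly): 41.8 per 1000.
Codon 2 ACA (Thr): 10.8 per 1000.
Codon 3 TTC (Phe): 38.6 per 1000.
Codon 4 AAG (Lys): 6.7 per 1000.
Codon 5 GAC (Asp): 37.6 per 1000.
Lowest frequency is 6.7 at codon 4.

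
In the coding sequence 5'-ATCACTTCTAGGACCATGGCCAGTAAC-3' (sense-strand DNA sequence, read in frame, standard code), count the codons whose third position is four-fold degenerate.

Codon 1 ATC (Ile): third position 3-fold.
Codon 2 ACT (Thr): third position 4-fold.
Codon 3 TCT (Ser): third position 4-fold.
Codon 4 AGG (Arg): third position 2-fold.
Codon 5 ACC (Thr): third position 4-fold.
Codon 6 ATG (Met): third position 1-fold.
Codon 7 GCC (Ala): third position 4-fold.
Codon 8 AGT (Ser): third position 2-fold.
Codon 9 AAC (Asn): third position 2-fold.
Four-fold degenerate third positions: 4.

4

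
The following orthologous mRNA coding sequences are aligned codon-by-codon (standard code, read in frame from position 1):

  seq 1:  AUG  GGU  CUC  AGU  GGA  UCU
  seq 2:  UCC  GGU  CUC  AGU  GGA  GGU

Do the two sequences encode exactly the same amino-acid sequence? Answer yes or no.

Codon 1: AUG Met / UCC Ser — nonsynonymous.
Codon 2: GGU Gly / GGU Gly — identical.
Codon 3: CUC Leu / CUC Leu — identical.
Codon 4: AGU Ser / AGU Ser — identical.
Codon 5: GGA Gly / GGA Gly — identical.
Codon 6: UCU Ser / GGU Gly — nonsynonymous.
Nonsynonymous differences: 2 → different protein.

no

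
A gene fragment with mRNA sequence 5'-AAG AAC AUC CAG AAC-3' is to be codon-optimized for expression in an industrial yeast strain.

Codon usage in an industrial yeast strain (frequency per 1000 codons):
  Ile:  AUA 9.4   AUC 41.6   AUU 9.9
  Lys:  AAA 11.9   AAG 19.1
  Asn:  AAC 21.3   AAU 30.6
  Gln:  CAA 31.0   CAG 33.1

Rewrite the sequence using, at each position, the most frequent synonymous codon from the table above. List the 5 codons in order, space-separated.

Codon 1 (Lys): best is AAG at 19.1.
Codon 2 (Asn): best is AAU at 30.6.
Codon 3 (Ile): best is AUC at 41.6.
Codon 4 (Gln): best is CAG at 33.1.
Codon 5 (Asn): best is AAU at 30.6.

AAG AAU AUC CAG AAU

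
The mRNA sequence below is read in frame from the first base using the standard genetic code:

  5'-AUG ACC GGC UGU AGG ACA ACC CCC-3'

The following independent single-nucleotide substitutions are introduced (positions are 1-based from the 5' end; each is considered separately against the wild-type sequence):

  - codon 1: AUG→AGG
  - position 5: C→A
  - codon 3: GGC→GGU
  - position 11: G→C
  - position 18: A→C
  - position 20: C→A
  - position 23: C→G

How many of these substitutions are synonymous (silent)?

2

Codon 1: AUG (Met) → AGG (Arg) — missense.
Codon 2: ACC (Thr) → AAC (Asn) — missense.
Codon 3: GGC (Gly) → GGU (Gly) — synonymous.
Codon 4: UGU (Cys) → UCU (Ser) — missense.
Codon 6: ACA (Thr) → ACC (Thr) — synonymous.
Codon 7: ACC (Thr) → AAC (Asn) — missense.
Codon 8: CCC (Pro) → CGC (Arg) — missense.
Synonymous: 2 of 7.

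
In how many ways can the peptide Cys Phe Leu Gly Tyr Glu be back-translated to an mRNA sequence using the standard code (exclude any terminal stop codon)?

384

Cys: 2 codons.
Phe: 2 codons.
Leu: 6 codons.
Gly: 4 codons.
Tyr: 2 codons.
Glu: 2 codons.
2 × 2 × 6 × 4 × 2 × 2 = 384.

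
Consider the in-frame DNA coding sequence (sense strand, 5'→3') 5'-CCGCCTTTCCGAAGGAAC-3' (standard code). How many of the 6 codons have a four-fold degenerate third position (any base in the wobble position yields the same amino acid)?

3

Codon 1 CCG (Pro): third position 4-fold.
Codon 2 CCT (Pro): third position 4-fold.
Codon 3 TTC (Phe): third position 2-fold.
Codon 4 CGA (Arg): third position 4-fold.
Codon 5 AGG (Arg): third position 2-fold.
Codon 6 AAC (Asn): third position 2-fold.
Four-fold degenerate third positions: 3.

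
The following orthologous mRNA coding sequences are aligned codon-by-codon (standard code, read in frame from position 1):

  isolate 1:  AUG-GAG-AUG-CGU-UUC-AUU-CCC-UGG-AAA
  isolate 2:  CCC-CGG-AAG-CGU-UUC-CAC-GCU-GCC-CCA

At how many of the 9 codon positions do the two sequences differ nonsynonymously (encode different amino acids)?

7

Codon 1: AUG Met / CCC Pro — nonsynonymous.
Codon 2: GAG Glu / CGG Arg — nonsynonymous.
Codon 3: AUG Met / AAG Lys — nonsynonymous.
Codon 4: CGU Arg / CGU Arg — identical.
Codon 5: UUC Phe / UUC Phe — identical.
Codon 6: AUU Ile / CAC His — nonsynonymous.
Codon 7: CCC Pro / GCU Ala — nonsynonymous.
Codon 8: UGG Trp / GCC Ala — nonsynonymous.
Codon 9: AAA Lys / CCA Pro — nonsynonymous.
Nonsynonymous differences: 7.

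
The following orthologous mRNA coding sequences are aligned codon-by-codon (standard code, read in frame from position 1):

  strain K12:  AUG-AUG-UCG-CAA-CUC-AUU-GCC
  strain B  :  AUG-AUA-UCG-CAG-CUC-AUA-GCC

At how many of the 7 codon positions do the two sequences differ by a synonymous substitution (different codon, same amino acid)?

2

Codon 1: AUG Met / AUG Met — identical.
Codon 2: AUG Met / AUA Ile — nonsynonymous.
Codon 3: UCG Ser / UCG Ser — identical.
Codon 4: CAA Gln / CAG Gln — synonymous.
Codon 5: CUC Leu / CUC Leu — identical.
Codon 6: AUU Ile / AUA Ile — synonymous.
Codon 7: GCC Ala / GCC Ala — identical.
Synonymous differences: 2.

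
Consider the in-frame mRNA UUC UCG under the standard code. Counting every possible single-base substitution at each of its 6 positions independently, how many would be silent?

4

Codon 1 (UUC, Phe): 1 synonymous substitution.
Codon 2 (UCG, Ser): 3 synonymous substitutions.
Total: 1 + 3 = 4.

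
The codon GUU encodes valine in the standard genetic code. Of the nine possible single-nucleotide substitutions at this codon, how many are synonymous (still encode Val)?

3

Position 1: none → 0 synonymous.
Position 2: none → 0 synonymous.
Position 3: GUC, GUA, GUG → 3 synonymous.
Total: 0 + 0 + 3 = 3.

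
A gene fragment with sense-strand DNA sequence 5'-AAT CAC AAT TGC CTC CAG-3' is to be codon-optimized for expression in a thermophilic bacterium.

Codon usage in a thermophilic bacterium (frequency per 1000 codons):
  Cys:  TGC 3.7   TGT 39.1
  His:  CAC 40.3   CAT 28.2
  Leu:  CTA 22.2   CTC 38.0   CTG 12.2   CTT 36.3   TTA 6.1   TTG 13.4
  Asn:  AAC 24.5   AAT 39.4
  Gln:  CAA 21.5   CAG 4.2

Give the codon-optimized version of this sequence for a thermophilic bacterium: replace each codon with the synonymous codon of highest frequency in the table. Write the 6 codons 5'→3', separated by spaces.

Codon 1 (Asn): best is AAT at 39.4.
Codon 2 (His): best is CAC at 40.3.
Codon 3 (Asn): best is AAT at 39.4.
Codon 4 (Cys): best is TGT at 39.1.
Codon 5 (Leu): best is CTC at 38.0.
Codon 6 (Gln): best is CAA at 21.5.

AAT CAC AAT TGT CTC CAA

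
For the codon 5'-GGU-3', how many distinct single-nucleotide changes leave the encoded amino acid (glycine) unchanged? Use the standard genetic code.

3

Position 1: none → 0 synonymous.
Position 2: none → 0 synonymous.
Position 3: GGC, GGA, GGG → 3 synonymous.
Total: 0 + 0 + 3 = 3.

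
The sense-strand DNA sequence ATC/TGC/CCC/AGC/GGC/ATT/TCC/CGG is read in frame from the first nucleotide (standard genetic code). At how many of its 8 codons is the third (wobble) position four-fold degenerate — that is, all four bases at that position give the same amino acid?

4

Codon 1 ATC (Ile): third position 3-fold.
Codon 2 TGC (Cys): third position 2-fold.
Codon 3 CCC (Pro): third position 4-fold.
Codon 4 AGC (Ser): third position 2-fold.
Codon 5 GGC (Gly): third position 4-fold.
Codon 6 ATT (Ile): third position 3-fold.
Codon 7 TCC (Ser): third position 4-fold.
Codon 8 CGG (Arg): third position 4-fold.
Four-fold degenerate third positions: 4.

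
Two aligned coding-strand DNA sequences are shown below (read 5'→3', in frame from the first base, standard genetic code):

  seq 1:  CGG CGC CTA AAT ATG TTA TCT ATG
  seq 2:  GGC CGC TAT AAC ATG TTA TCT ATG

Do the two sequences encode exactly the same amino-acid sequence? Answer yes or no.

no

Codon 1: CGG Arg / GGC Gly — nonsynonymous.
Codon 2: CGC Arg / CGC Arg — identical.
Codon 3: CTA Leu / TAT Tyr — nonsynonymous.
Codon 4: AAT Asn / AAC Asn — synonymous.
Codon 5: ATG Met / ATG Met — identical.
Codon 6: TTA Leu / TTA Leu — identical.
Codon 7: TCT Ser / TCT Ser — identical.
Codon 8: ATG Met / ATG Met — identical.
Nonsynonymous differences: 2 → different protein.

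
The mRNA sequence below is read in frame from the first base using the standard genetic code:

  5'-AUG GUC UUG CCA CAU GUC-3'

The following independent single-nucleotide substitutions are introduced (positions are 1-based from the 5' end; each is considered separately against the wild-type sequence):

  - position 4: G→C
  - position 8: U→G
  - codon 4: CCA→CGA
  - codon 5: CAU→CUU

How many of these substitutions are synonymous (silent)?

Codon 2: GUC (Val) → CUC (Leu) — missense.
Codon 3: UUG (Leu) → UGG (Trp) — missense.
Codon 4: CCA (Pro) → CGA (Arg) — missense.
Codon 5: CAU (His) → CUU (Leu) — missense.
Synonymous: 0 of 4.

0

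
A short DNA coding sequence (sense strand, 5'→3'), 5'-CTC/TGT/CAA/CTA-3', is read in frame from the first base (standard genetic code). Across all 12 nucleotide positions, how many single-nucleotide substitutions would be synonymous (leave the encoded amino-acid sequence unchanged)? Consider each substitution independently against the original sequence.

Codon 1 (CTC, Leu): 3 synonymous substitutions.
Codon 2 (TGT, Cys): 1 synonymous substitution.
Codon 3 (CAA, Gln): 1 synonymous substitution.
Codon 4 (CTA, Leu): 4 synonymous substitutions.
Total: 3 + 1 + 1 + 4 = 9.

9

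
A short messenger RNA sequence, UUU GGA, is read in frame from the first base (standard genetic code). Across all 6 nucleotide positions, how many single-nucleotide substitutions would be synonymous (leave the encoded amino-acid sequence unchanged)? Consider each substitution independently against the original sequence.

Codon 1 (UUU, Phe): 1 synonymous substitution.
Codon 2 (GGA, Gly): 3 synonymous substitutions.
Total: 1 + 3 = 4.

4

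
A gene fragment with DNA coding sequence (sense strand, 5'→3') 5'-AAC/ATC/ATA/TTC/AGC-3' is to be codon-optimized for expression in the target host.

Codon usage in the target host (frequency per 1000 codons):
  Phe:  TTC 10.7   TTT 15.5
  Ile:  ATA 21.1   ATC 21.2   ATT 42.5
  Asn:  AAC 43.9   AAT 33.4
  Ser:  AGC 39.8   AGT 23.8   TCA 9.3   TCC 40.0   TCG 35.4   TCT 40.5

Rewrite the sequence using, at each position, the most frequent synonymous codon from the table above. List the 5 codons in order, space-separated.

AAC ATT ATT TTT TCT

Codon 1 (Asn): best is AAC at 43.9.
Codon 2 (Ile): best is ATT at 42.5.
Codon 3 (Ile): best is ATT at 42.5.
Codon 4 (Phe): best is TTT at 15.5.
Codon 5 (Ser): best is TCT at 40.5.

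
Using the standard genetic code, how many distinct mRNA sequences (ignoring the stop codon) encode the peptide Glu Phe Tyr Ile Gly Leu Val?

2304

Glu: 2 codons.
Phe: 2 codons.
Tyr: 2 codons.
Ile: 3 codons.
Gly: 4 codons.
Leu: 6 codons.
Val: 4 codons.
2 × 2 × 2 × 3 × 4 × 6 × 4 = 2304.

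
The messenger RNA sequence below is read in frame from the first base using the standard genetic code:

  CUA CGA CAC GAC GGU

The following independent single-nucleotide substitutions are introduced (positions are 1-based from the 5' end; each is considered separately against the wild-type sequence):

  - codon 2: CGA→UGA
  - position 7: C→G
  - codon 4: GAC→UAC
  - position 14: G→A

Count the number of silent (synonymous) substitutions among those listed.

Codon 2: CGA (Arg) → UGA (Stop) — nonsense.
Codon 3: CAC (His) → GAC (Asp) — missense.
Codon 4: GAC (Asp) → UAC (Tyr) — missense.
Codon 5: GGU (Gly) → GAU (Asp) — missense.
Synonymous: 0 of 4.

0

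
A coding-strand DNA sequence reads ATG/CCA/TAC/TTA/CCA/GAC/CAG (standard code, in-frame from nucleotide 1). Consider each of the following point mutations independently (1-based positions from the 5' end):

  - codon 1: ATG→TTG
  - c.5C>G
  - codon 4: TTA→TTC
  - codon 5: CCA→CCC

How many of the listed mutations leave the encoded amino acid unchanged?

1

Codon 1: ATG (Met) → TTG (Leu) — missense.
Codon 2: CCA (Pro) → CGA (Arg) — missense.
Codon 4: TTA (Leu) → TTC (Phe) — missense.
Codon 5: CCA (Pro) → CCC (Pro) — synonymous.
Synonymous: 1 of 4.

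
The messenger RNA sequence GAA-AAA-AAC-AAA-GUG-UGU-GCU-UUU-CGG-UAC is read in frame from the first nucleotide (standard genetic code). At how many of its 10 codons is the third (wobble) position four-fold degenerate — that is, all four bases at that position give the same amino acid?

Codon 1 GAA (Glu): third position 2-fold.
Codon 2 AAA (Lys): third position 2-fold.
Codon 3 AAC (Asn): third position 2-fold.
Codon 4 AAA (Lys): third position 2-fold.
Codon 5 GUG (Val): third position 4-fold.
Codon 6 UGU (Cys): third position 2-fold.
Codon 7 GCU (Ala): third position 4-fold.
Codon 8 UUU (Phe): third position 2-fold.
Codon 9 CGG (Arg): third position 4-fold.
Codon 10 UAC (Tyr): third position 2-fold.
Four-fold degenerate third positions: 3.

3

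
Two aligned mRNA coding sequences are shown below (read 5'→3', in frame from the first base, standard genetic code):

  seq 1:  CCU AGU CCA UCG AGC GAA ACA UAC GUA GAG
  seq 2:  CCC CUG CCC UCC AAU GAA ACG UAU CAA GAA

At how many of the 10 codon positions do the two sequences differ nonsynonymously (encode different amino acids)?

Codon 1: CCU Pro / CCC Pro — synonymous.
Codon 2: AGU Ser / CUG Leu — nonsynonymous.
Codon 3: CCA Pro / CCC Pro — synonymous.
Codon 4: UCG Ser / UCC Ser — synonymous.
Codon 5: AGC Ser / AAU Asn — nonsynonymous.
Codon 6: GAA Glu / GAA Glu — identical.
Codon 7: ACA Thr / ACG Thr — synonymous.
Codon 8: UAC Tyr / UAU Tyr — synonymous.
Codon 9: GUA Val / CAA Gln — nonsynonymous.
Codon 10: GAG Glu / GAA Glu — synonymous.
Nonsynonymous differences: 3.

3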